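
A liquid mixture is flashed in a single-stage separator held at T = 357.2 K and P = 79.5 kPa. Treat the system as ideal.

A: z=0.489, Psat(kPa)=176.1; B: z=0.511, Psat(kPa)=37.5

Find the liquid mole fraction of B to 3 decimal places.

Raoult's law: Kᵢ = Pᵢˢᵃᵗ/P = Pᵢˢᵃᵗ/79.5.
  K_A = 176.1/79.5 = 2.21509, K_B = 37.5/79.5 = 0.47170
Let ψ = V/F and solve Σ zᵢ(Kᵢ−1)/(1+ψ(Kᵢ−1)) = 0.
Feasibility: ΣzᵢKᵢ = 1.324, Σzᵢ/Kᵢ = 1.304 — both > 1, two phases present.
Newton–Raphson from ψ = 0.5:
  ψ = 0.500: g = 0.0027, g' = -0.543 → ψ = 0.505
Converged at ψ = 0.505.
Compositions from xᵢ = zᵢ/(1+ψ(Kᵢ−1)), yᵢ = Kᵢxᵢ:
  A: x = 0.303, y = 0.671
  B: x = 0.697, y = 0.329

x_B = 0.697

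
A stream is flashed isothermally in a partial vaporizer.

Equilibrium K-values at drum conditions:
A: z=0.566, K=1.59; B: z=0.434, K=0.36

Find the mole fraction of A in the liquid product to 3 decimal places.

Newton iteration, β⁰ = 0.44:
  β = 0.440: g = -0.1215, g' = -0.469 → β = 0.181
  β = 0.181: g = -0.0123, g' = -0.388 → β = 0.149
Converged at β = 0.149.
Compositions from xᵢ = zᵢ/(1+β(Kᵢ−1)), yᵢ = Kᵢxᵢ:
  A: x = 0.520, y = 0.827
  B: x = 0.480, y = 0.173

x_A = 0.520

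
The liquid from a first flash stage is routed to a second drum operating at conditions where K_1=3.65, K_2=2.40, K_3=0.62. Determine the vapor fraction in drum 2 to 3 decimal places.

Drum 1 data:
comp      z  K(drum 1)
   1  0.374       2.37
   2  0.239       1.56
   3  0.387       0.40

Drum 1:
Rachford–Rice: g(ψ₁) = Σ zᵢ(Kᵢ−1)/(1+ψ₁(Kᵢ−1)) = 0.
g(0) = ΣzᵢKᵢ − 1 = 0.414 and g(1) = 1 − Σzᵢ/Kᵢ = -0.279, so a root lies in (0, 1).
Newton iteration, ψ₁⁰ = 0.5:
  ψ₁ = 0.500: g = 0.0769, g' = -0.577 → ψ₁ = 0.633
  ψ₁ = 0.633: g = -0.0013, g' = -0.604 → ψ₁ = 0.631
Converged at ψ₁ = 0.631.
Drum-1 compositions:
  1: x = 0.201, y = 0.475
  2: x = 0.177, y = 0.275
  3: x = 0.623, y = 0.249
Drum-2 feed = drum-1 liquid: z₂ = (0.2006, 0.1766, 0.6228).
Drum 2:
Rachford–Rice: g(ψ₂) = Σ zᵢ(Kᵢ−1)/(1+ψ₂(Kᵢ−1)) = 0.
Feasibility: ΣzᵢKᵢ = 1.542, Σzᵢ/Kᵢ = 1.133 — both > 1, two phases present.
Newton iteration, ψ₂⁰ = 0.59:
  ψ₂ = 0.590: g = 0.0377, g' = -0.468 → ψ₂ = 0.671
  ψ₂ = 0.671: g = 0.0013, g' = -0.437 → ψ₂ = 0.674
Converged at ψ₂ = 0.674.
  1: x = 0.072, y = 0.263
  2: x = 0.091, y = 0.218
  3: x = 0.837, y = 0.519

V/F (drum 2) = 0.674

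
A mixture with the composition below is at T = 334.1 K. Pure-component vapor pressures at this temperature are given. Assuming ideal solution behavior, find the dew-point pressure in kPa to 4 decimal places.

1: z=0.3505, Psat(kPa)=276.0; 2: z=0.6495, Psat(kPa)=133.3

At the dew point ψ → 1, so Σzᵢ/Kᵢ = 1 with Kᵢ = Pᵢˢᵃᵗ/P ⇒ 1/P = Σzᵢ/Pᵢˢᵃᵗ.
1/P = 0.3505/276.0 + 0.6495/133.3 = 0.0061424 ⇒ P = 162.8029 kPa

Pdew = 162.8029 kPa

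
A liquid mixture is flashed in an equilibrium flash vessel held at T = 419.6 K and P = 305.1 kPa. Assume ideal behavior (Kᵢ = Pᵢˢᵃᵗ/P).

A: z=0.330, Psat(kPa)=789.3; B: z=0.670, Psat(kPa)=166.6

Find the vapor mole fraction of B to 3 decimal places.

y_B = 0.425

Raoult's law: Kᵢ = Pᵢˢᵃᵗ/P = Pᵢˢᵃᵗ/305.1.
  K_A = 789.3/305.1 = 2.58702, K_B = 166.6/305.1 = 0.54605
Material balance + equilibrium reduce to Σ zᵢ(Kᵢ−1)/(1+V/F(Kᵢ−1)) = 0.
Check two-phase: ΣzᵢKᵢ = 1.220 > 1 and Σzᵢ/Kᵢ = 1.355 > 1, so g(0) = 0.220 > 0 and g(1) = -0.355 < 0.
Binary case is linear: z₁(K₁−1)(1+V/F(K₂−1)) + z₂(K₂−1)(1+V/F(K₁−1)) = 0
⇒ V/F = [z₁(K₁−1)+z₂(K₂−1)] / [−(K₁−1)(K₂−1)] = 0.2196/0.7204 = 0.305
Compositions from xᵢ = zᵢ/(1+V/F(Kᵢ−1)), yᵢ = Kᵢxᵢ:
  A: x = 0.222, y = 0.575
  B: x = 0.778, y = 0.425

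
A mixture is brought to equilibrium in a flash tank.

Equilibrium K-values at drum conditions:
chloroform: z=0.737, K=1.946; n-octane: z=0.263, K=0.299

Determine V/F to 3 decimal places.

Rachford–Rice: g(V/F) = Σ zᵢ(Kᵢ−1)/(1+V/F(Kᵢ−1)) = 0.
Feasibility: ΣzᵢKᵢ = 1.513, Σzᵢ/Kᵢ = 1.258 — both > 1, two phases present.
Binary case is linear: z₁(K₁−1)(1+V/F(K₂−1)) + z₂(K₂−1)(1+V/F(K₁−1)) = 0
⇒ V/F = [z₁(K₁−1)+z₂(K₂−1)] / [−(K₁−1)(K₂−1)] = 0.5128/0.6631 = 0.773

V/F = 0.773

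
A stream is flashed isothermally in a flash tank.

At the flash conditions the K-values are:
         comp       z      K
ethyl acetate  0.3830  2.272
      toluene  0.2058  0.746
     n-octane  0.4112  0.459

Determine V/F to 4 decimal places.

V/F = 0.3607

Rachford–Rice: g(V/F) = Σ zᵢ(Kᵢ−1)/(1+V/F(Kᵢ−1)) = 0.
g(0) = ΣzᵢKᵢ − 1 = 0.2124 and g(1) = 1 − Σzᵢ/Kᵢ = -0.3403, so a root lies in (0, 1).
Newton iteration, V/F⁰ = 0.3:
  V/F = 0.3000: g = 0.03047, g' = -0.5117 → V/F = 0.3596
  V/F = 0.3596: g = 0.00058, g' = -0.4934 → V/F = 0.3607
Converged at V/F = 0.3607.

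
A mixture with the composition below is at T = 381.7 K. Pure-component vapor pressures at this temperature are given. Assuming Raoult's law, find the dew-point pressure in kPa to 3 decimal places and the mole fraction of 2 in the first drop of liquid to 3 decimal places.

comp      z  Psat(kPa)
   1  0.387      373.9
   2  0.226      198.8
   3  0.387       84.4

At the dew point ψ → 1, so Σzᵢ/Kᵢ = 1 with Kᵢ = Pᵢˢᵃᵗ/P ⇒ 1/P = Σzᵢ/Pᵢˢᵃᵗ.
1/P = 0.387/373.9 + 0.226/198.8 + 0.387/84.4 = 0.006757 ⇒ P = 147.991 kPa
xᵢ = zᵢP/Pᵢˢᵃᵗ ⇒ x_2 = 0.226·147.991/198.8 = 0.168

Pdew = 147.991 kPa, x_2 = 0.168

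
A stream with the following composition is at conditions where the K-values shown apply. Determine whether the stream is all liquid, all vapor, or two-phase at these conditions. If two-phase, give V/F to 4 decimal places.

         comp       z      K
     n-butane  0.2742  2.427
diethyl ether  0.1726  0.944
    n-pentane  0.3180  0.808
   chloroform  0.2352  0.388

two-phase, V/F = 0.3561

ΣzᵢKᵢ = 1.1766; Σzᵢ/Kᵢ = 1.2956.
Both exceed 1, so a two-phase solution exists.
Material balance + equilibrium reduce to Σ zᵢ(Kᵢ−1)/(1+ψ(Kᵢ−1)) = 0.
Newton iteration, ψ⁰ = 0.5:
  ψ = 0.5000: g = -0.05654, g' = -0.3880 → ψ = 0.3543
  ψ = 0.3543: g = 0.00073, g' = -0.4040 → ψ = 0.3561
Converged at ψ = 0.3561.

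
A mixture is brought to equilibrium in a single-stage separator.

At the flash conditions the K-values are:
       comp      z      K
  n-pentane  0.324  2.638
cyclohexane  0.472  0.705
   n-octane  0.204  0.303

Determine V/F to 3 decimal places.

V/F = 0.340

Newton–Raphson from V/F = 0.36:
  V/F = 0.360: g = -0.0118, g' = -0.572 → V/F = 0.339
  V/F = 0.339: g = 0.0001, g' = -0.580 → V/F = 0.340
Converged at V/F = 0.340.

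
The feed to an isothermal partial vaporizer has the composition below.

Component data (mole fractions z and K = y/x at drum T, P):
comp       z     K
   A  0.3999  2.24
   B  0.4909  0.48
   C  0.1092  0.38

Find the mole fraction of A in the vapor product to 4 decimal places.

y_A = 0.6784

Rachford–Rice: g(V/F) = Σ zᵢ(Kᵢ−1)/(1+V/F(Kᵢ−1)) = 0.
g(0) = ΣzᵢKᵢ − 1 = 0.1729 and g(1) = 1 − Σzᵢ/Kᵢ = -0.4886, so a root lies in (0, 1).
Newton iteration, V/F⁰ = 0.64:
  V/F = 0.6400: g = -0.21837, g' = -0.6047 → V/F = 0.2789
  V/F = 0.2789: g = -0.01196, g' = -0.5824 → V/F = 0.2583
  V/F = 0.2583: g = 0.00007, g' = -0.5894 → V/F = 0.2585
Converged at V/F = 0.2585.
Compositions from xᵢ = zᵢ/(1+V/F(Kᵢ−1)), yᵢ = Kᵢxᵢ:
  A: x = 0.3028, y = 0.6784
  B: x = 0.5671, y = 0.2722
  C: x = 0.1300, y = 0.0494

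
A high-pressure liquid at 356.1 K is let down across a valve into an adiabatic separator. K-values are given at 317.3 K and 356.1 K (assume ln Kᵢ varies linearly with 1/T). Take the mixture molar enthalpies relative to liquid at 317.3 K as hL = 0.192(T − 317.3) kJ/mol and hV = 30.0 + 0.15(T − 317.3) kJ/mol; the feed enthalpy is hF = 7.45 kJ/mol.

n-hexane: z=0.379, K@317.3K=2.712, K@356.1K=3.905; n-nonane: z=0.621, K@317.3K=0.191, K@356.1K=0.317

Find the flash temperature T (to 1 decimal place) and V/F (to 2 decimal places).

T = 328.2 K, V/F = 0.18

Adiabatic flash: solve Rachford–Rice at each trial T, then check hF = ψ·hV(T) + (1−ψ)·hL(T).
  T = 317.3 K: K = (2.712, 0.191), RR gives ψ = 0.106, H_out = 3.172 kJ/mol
  T = 356.1 K: K = (3.905, 0.317), RR gives ψ = 0.341, H_out = 17.128 kJ/mol
  T = 336.7 K: K = (3.289, 0.250), RR gives ψ = 0.234, H_out = 10.548 kJ/mol
  T = 327.0 K: K = (2.995, 0.219), RR gives ψ = 0.174, H_out = 7.016 kJ/mol
  T = 331.9 K: K = (3.142, 0.234), RR gives ψ = 0.205, H_out = 8.830 kJ/mol
  T = 329.4 K: K = (3.067, 0.227), RR gives ψ = 0.190, H_out = 7.913 kJ/mol
Linear interpolation between T = 327.0 (H_out = 7.016) and T = 329.4 (H_out = 7.913) on hF = 7.45 gives T ≈ 328.2 K, at which ψ = 0.18.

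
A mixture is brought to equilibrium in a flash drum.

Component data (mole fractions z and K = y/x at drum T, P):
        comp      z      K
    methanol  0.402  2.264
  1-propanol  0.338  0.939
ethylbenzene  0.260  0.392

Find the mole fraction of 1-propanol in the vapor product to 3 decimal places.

y_1-propanol = 0.330

Iterate (Newton) starting at ψ = 0.6:
  ψ = 0.600: g = 0.0187, g' = -0.447 → ψ = 0.642
  ψ = 0.642: g = -0.0002, g' = -0.456 → ψ = 0.641
Converged at ψ = 0.641.
Compositions from xᵢ = zᵢ/(1+ψ(Kᵢ−1)), yᵢ = Kᵢxᵢ:
  methanol: x = 0.222, y = 0.503
  1-propanol: x = 0.352, y = 0.330
  ethylbenzene: x = 0.426, y = 0.167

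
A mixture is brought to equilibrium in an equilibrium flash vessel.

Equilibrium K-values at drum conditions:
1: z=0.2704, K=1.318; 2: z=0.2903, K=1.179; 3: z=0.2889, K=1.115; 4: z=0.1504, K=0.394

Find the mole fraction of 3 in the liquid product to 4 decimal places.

Iterate (Newton) starting at β = 0.5:
  β = 0.5000: g = 0.02254, g' = -0.1453 → β = 0.6551
  β = 0.6551: g = -0.00258, g' = -0.1814 → β = 0.6409
  β = 0.6409: g = -0.00003, g' = -0.1773 → β = 0.6407
Converged at β = 0.6407.
Compositions from xᵢ = zᵢ/(1+β(Kᵢ−1)), yᵢ = Kᵢxᵢ:
  1: x = 0.2246, y = 0.2961
  2: x = 0.2604, y = 0.3070
  3: x = 0.2691, y = 0.3000
  4: x = 0.2459, y = 0.0969

x_3 = 0.2691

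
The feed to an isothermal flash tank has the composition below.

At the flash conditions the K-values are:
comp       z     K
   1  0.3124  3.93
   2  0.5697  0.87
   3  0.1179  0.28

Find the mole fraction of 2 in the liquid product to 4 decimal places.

Material balance + equilibrium reduce to Σ zᵢ(Kᵢ−1)/(1+ψ(Kᵢ−1)) = 0.
Feasibility: ΣzᵢKᵢ = 1.7564, Σzᵢ/Kᵢ = 1.1554 — both > 1, two phases present.
Newton–Raphson from ψ = 0.5:
  ψ = 0.5000: g = 0.15948, g' = -0.6016 → ψ = 0.7651
  ψ = 0.7651: g = 0.01111, g' = -0.5701 → ψ = 0.7846
  ψ = 0.7846: g = -0.00011, g' = -0.5812 → ψ = 0.7844
Converged at ψ = 0.7844.
Compositions from xᵢ = zᵢ/(1+ψ(Kᵢ−1)), yᵢ = Kᵢxᵢ:
  1: x = 0.0947, y = 0.3722
  2: x = 0.6344, y = 0.5519
  3: x = 0.2709, y = 0.0759

x_2 = 0.6344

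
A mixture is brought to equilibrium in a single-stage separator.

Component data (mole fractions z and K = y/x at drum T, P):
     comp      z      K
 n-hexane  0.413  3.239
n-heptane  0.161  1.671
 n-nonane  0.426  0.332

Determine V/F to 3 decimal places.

V/F = 0.597

Iterate (Newton) starting at V/F = 0.39:
  V/F = 0.390: g = 0.1945, g' = -0.983 → V/F = 0.588
  V/F = 0.588: g = 0.0082, g' = -0.939 → V/F = 0.597
Converged at V/F = 0.597.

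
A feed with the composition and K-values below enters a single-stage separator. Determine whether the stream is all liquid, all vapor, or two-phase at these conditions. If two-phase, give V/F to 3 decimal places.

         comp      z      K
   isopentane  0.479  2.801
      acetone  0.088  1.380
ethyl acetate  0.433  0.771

all vapor

ΣzᵢKᵢ = 1.797; Σzᵢ/Kᵢ = 0.796.
Since Σzᵢ/Kᵢ < 1 the mixture is above its dew point — single vapor phase.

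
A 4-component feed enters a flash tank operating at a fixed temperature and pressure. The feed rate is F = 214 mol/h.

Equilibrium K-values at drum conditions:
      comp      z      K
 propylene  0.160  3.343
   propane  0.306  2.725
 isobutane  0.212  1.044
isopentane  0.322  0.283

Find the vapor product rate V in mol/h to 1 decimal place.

V = 133.0 mol/h

Iterate (Newton) starting at ψ = 0.5:
  ψ = 0.500: g = 0.1053, g' = -0.851 → ψ = 0.624
  ψ = 0.624: g = -0.0019, g' = -0.898 → ψ = 0.622
Converged at ψ = 0.621.
Then V = ψ·F = 0.6215·214 = 133.0 mol/h and L = F − V = 81.0 mol/h.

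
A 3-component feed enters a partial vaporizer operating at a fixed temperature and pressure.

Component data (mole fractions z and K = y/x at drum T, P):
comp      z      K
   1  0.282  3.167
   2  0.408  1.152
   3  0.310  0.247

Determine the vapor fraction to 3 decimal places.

Material balance + equilibrium reduce to Σ zᵢ(Kᵢ−1)/(1+ψ(Kᵢ−1)) = 0.
Check two-phase: ΣzᵢKᵢ = 1.440 > 1 and Σzᵢ/Kᵢ = 1.698 > 1, so g(0) = 0.440 > 0 and g(1) = -0.698 < 0.
Iterate (Newton) starting at ψ = 0.39:
  ψ = 0.390: g = 0.0593, g' = -0.750 → ψ = 0.469
Converged at ψ = 0.469.

ψ = 0.469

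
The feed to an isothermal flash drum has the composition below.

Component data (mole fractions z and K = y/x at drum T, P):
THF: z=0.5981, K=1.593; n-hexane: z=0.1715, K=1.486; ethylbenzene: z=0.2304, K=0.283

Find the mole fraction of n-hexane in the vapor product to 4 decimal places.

Rachford–Rice: g(ψ) = Σ zᵢ(Kᵢ−1)/(1+ψ(Kᵢ−1)) = 0.
g(0) = ΣzᵢKᵢ − 1 = 0.2728 and g(1) = 1 − Σzᵢ/Kᵢ = -0.3050, so a root lies in (0, 1).
Newton–Raphson from ψ = 0.48:
  ψ = 0.4800: g = 0.09179, g' = -0.4295 → ψ = 0.6937
  ψ = 0.6937: g = -0.01506, g' = -0.5971 → ψ = 0.6685
  ψ = 0.6685: g = -0.00038, g' = -0.5678 → ψ = 0.6678
Converged at ψ = 0.6678.
Compositions from xᵢ = zᵢ/(1+ψ(Kᵢ−1)), yᵢ = Kᵢxᵢ:
  THF: x = 0.4284, y = 0.6825
  n-hexane: x = 0.1295, y = 0.1924
  ethylbenzene: x = 0.4421, y = 0.1251

y_n-hexane = 0.1924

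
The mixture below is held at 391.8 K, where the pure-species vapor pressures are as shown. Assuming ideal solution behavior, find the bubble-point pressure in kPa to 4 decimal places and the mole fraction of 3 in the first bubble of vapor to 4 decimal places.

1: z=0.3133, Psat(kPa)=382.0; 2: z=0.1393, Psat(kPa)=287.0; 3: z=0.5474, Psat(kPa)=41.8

Pbub = 182.5410 kPa, y_3 = 0.1253

At the bubble point ψ → 0, so ΣzᵢKᵢ = 1 with Kᵢ = Pᵢˢᵃᵗ/P ⇒ P = ΣzᵢPᵢˢᵃᵗ.
P = 0.3133·382.0 + 0.1393·287.0 + 0.5474·41.8 = 182.5410 kPa
yᵢ = zᵢPᵢˢᵃᵗ/P ⇒ y_3 = 0.5474·41.8/182.5410 = 0.1253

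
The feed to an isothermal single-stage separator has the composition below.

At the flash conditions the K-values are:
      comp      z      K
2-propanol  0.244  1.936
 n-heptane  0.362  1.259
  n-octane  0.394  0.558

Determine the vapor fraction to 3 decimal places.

Material balance + equilibrium reduce to Σ zᵢ(Kᵢ−1)/(1+ψ(Kᵢ−1)) = 0.
Feasibility: ΣzᵢKᵢ = 1.148, Σzᵢ/Kᵢ = 1.120 — both > 1, two phases present.
Newton iteration, ψ⁰ = 0.35:
  ψ = 0.350: g = 0.0520, g' = -0.249 → ψ = 0.558
  ψ = 0.558: g = 0.0007, g' = -0.246 → ψ = 0.561
Converged at ψ = 0.561.

ψ = 0.561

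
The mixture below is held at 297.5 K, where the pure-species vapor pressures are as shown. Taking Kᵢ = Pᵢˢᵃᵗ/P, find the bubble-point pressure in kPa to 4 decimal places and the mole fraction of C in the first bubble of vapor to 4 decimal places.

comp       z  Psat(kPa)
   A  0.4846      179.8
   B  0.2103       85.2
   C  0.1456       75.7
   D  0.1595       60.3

Pbub = 125.6884 kPa, y_C = 0.0877

At the bubble point ψ → 0, so ΣzᵢKᵢ = 1 with Kᵢ = Pᵢˢᵃᵗ/P ⇒ P = ΣzᵢPᵢˢᵃᵗ.
P = 0.4846·179.8 + 0.2103·85.2 + 0.1456·75.7 + 0.1595·60.3 = 125.6884 kPa
yᵢ = zᵢPᵢˢᵃᵗ/P ⇒ y_C = 0.1456·75.7/125.6884 = 0.0877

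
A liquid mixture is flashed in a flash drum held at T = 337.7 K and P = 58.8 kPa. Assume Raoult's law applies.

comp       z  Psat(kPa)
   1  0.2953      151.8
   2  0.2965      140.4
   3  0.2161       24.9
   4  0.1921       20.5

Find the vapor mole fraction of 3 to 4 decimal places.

Raoult's law: Kᵢ = Pᵢˢᵃᵗ/P = Pᵢˢᵃᵗ/58.8.
  K_1 = 151.8/58.8 = 2.581633, K_2 = 140.4/58.8 = 2.387755, K_3 = 24.9/58.8 = 0.423469, K_4 = 20.5/58.8 = 0.348639
Iterate (Newton) starting at β = 0.5:
  β = 0.5000: g = 0.14311, g' = -0.7504 → β = 0.6907
  β = 0.6907: g = -0.00120, g' = -0.7853 → β = 0.6892
Converged at β = 0.6892.
Compositions from xᵢ = zᵢ/(1+β(Kᵢ−1)), yᵢ = Kᵢxᵢ:
  1: x = 0.1413, y = 0.3648
  2: x = 0.1516, y = 0.3619
  3: x = 0.3586, y = 0.1518
  4: x = 0.3486, y = 0.1215

y_3 = 0.1518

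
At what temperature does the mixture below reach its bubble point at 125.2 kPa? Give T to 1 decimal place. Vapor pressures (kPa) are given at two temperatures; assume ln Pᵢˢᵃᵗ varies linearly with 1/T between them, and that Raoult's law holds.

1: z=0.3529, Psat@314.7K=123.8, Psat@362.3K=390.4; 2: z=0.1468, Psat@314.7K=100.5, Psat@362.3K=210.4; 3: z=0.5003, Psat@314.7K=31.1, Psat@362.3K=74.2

T = 337.7 K

Bubble-point temperature: ΣzᵢPᵢˢᵃᵗ(T) = P. Interpolate ln Pᵢˢᵃᵗ = aᵢ + bᵢ/T.
  T = 314.7 K: ΣzᵢPᵢˢᵃᵗ = 74.00 kPa
  T = 362.3 K: ΣzᵢPᵢˢᵃᵗ = 205.78 kPa
  T = 338.5 K: ΣzᵢPᵢˢᵃᵗ = 127.47 kPa
  T = 326.6 K: ΣzᵢPᵢˢᵃᵗ = 97.99 kPa
  T = 332.6 K: ΣzᵢPᵢˢᵃᵗ = 112.12 kPa
  T = 335.6 K: ΣzᵢPᵢˢᵃᵗ = 119.74 kPa
  T = 337.1 K: ΣzᵢPᵢˢᵃᵗ = 123.69 kPa
Interpolating between 337.1 K and 338.5 K gives T ≈ 337.7 K.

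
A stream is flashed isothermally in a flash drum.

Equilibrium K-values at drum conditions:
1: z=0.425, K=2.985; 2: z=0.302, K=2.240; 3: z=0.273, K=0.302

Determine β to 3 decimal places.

β = 0.874

Let β = V/F and solve Σ zᵢ(Kᵢ−1)/(1+β(Kᵢ−1)) = 0.
g(0) = ΣzᵢKᵢ − 1 = 1.028 and g(1) = 1 − Σzᵢ/Kᵢ = -0.181, so a root lies in (0, 1).
Iterate (Newton) starting at β = 0.5:
  β = 0.500: g = 0.3619, g' = -0.913 → β = 0.897
  β = 0.897: g = -0.0283, g' = -1.271 → β = 0.874
Converged at β = 0.874.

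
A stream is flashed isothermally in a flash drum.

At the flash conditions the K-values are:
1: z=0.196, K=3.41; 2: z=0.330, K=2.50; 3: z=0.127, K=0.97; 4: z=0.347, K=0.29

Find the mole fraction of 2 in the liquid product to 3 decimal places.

Rachford–Rice: g(ψ) = Σ zᵢ(Kᵢ−1)/(1+ψ(Kᵢ−1)) = 0.
Feasibility: ΣzᵢKᵢ = 1.717, Σzᵢ/Kᵢ = 1.517 — both > 1, two phases present.
Newton–Raphson from ψ = 0.5:
  ψ = 0.500: g = 0.1112, g' = -0.897 → ψ = 0.624
  ψ = 0.624: g = -0.0019, g' = -0.944 → ψ = 0.622
Converged at ψ = 0.622.
Compositions from xᵢ = zᵢ/(1+ψ(Kᵢ−1)), yᵢ = Kᵢxᵢ:
  1: x = 0.078, y = 0.267
  2: x = 0.171, y = 0.427
  3: x = 0.129, y = 0.126
  4: x = 0.621, y = 0.180

x_2 = 0.171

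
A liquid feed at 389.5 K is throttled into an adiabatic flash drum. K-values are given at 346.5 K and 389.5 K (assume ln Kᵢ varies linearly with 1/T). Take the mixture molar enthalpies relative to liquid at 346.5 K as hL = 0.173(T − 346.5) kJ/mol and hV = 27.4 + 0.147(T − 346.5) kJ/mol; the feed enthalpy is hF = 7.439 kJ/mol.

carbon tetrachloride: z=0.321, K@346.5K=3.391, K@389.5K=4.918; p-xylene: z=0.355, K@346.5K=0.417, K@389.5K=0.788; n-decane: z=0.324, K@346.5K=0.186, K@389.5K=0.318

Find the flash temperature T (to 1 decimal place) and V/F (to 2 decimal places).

Adiabatic flash: solve Rachford–Rice at each trial T, then check hF = ψ·hV(T) + (1−ψ)·hL(T).
  T = 346.5 K: K = (3.391, 0.417, 0.186), RR gives ψ = 0.177, H_out = 4.857 kJ/mol
  T = 389.5 K: K = (4.918, 0.788, 0.318), RR gives ψ = 0.506, H_out = 20.737 kJ/mol
  T = 368.0 K: K = (4.128, 0.584, 0.247), RR gives ψ = 0.329, H_out = 12.538 kJ/mol
  T = 357.2 K: K = (3.751, 0.496, 0.215), RR gives ψ = 0.252, H_out = 8.673 kJ/mol
  T = 351.9 K: K = (3.571, 0.456, 0.200), RR gives ψ = 0.215, H_out = 6.789 kJ/mol
  T = 354.5 K: K = (3.659, 0.475, 0.208), RR gives ψ = 0.233, H_out = 7.714 kJ/mol
  T = 353.2 K: K = (3.615, 0.465, 0.204), RR gives ψ = 0.224, H_out = 7.252 kJ/mol
Linear interpolation between T = 353.2 (H_out = 7.252) and T = 354.5 (H_out = 7.714) on hF = 7.439 gives T ≈ 353.7 K, at which ψ = 0.23.

T = 353.7 K, V/F = 0.23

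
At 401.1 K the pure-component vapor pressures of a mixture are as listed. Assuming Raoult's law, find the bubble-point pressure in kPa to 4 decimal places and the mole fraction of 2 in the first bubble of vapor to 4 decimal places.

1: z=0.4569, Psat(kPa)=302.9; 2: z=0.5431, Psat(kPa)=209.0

At the bubble point ψ → 0, so ΣzᵢKᵢ = 1 with Kᵢ = Pᵢˢᵃᵗ/P ⇒ P = ΣzᵢPᵢˢᵃᵗ.
P = 0.4569·302.9 + 0.5431·209.0 = 251.9029 kPa
yᵢ = zᵢPᵢˢᵃᵗ/P ⇒ y_2 = 0.5431·209.0/251.9029 = 0.4506

Pbub = 251.9029 kPa, y_2 = 0.4506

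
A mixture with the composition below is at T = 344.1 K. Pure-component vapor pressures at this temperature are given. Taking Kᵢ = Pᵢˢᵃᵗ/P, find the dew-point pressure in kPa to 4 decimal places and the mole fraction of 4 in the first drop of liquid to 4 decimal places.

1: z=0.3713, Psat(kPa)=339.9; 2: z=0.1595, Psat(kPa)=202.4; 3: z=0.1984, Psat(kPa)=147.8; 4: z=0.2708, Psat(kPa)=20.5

At the dew point ψ → 1, so Σzᵢ/Kᵢ = 1 with Kᵢ = Pᵢˢᵃᵗ/P ⇒ 1/P = Σzᵢ/Pᵢˢᵃᵗ.
1/P = 0.3713/339.9 + 0.1595/202.4 + 0.1984/147.8 + 0.2708/20.5 = 0.0164325 ⇒ P = 60.8549 kPa
xᵢ = zᵢP/Pᵢˢᵃᵗ ⇒ x_4 = 0.2708·60.8549/20.5 = 0.8039

Pdew = 60.8549 kPa, x_4 = 0.8039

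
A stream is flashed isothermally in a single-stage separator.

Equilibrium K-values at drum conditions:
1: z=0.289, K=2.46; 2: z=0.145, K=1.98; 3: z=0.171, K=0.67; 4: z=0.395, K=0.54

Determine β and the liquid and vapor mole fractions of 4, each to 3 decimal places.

Rachford–Rice: g(β) = Σ zᵢ(Kᵢ−1)/(1+β(Kᵢ−1)) = 0.
g(0) = ΣzᵢKᵢ − 1 = 0.326 and g(1) = 1 − Σzᵢ/Kᵢ = -0.177, so a root lies in (0, 1).
Iterate (Newton) starting at β = 0.5:
  β = 0.500: g = 0.0357, g' = -0.436 → β = 0.582
  β = 0.582: g = 0.0007, g' = -0.421 → β = 0.583
Converged at β = 0.583.
Compositions from xᵢ = zᵢ/(1+β(Kᵢ−1)), yᵢ = Kᵢxᵢ:
  1: x = 0.156, y = 0.384
  2: x = 0.092, y = 0.183
  3: x = 0.212, y = 0.142
  4: x = 0.540, y = 0.292

β = 0.583, x_4 = 0.540, y_4 = 0.292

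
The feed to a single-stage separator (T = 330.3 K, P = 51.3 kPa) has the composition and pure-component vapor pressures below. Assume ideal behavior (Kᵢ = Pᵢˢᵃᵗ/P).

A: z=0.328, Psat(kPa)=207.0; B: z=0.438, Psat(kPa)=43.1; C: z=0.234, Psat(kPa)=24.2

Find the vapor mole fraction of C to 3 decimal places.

Raoult's law: Kᵢ = Pᵢˢᵃᵗ/P = Pᵢˢᵃᵗ/51.3.
  K_A = 207.0/51.3 = 4.03509, K_B = 43.1/51.3 = 0.84016, K_C = 24.2/51.3 = 0.47173
Let ψ = V/F and solve Σ zᵢ(Kᵢ−1)/(1+ψ(Kᵢ−1)) = 0.
Feasibility: ΣzᵢKᵢ = 1.802, Σzᵢ/Kᵢ = 1.099 — both > 1, two phases present.
Iterate (Newton) starting at ψ = 0.5:
  ψ = 0.500: g = 0.1514, g' = -0.611 → ψ = 0.748
  ψ = 0.748: g = 0.0206, g' = -0.475 → ψ = 0.791
  ψ = 0.791: g = 0.0002, g' = -0.469 → ψ = 0.792
Converged at ψ = 0.792.
Compositions from xᵢ = zᵢ/(1+ψ(Kᵢ−1)), yᵢ = Kᵢxᵢ:
  A: x = 0.096, y = 0.389
  B: x = 0.501, y = 0.421
  C: x = 0.402, y = 0.190

y_C = 0.190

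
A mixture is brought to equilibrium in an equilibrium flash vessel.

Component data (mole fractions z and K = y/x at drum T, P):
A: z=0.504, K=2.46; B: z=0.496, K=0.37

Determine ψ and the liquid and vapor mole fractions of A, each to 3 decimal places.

ψ = 0.460, x_A = 0.301, y_A = 0.742

Material balance + equilibrium reduce to Σ zᵢ(Kᵢ−1)/(1+ψ(Kᵢ−1)) = 0.
g(0) = ΣzᵢKᵢ − 1 = 0.423 and g(1) = 1 − Σzᵢ/Kᵢ = -0.545, so a root lies in (0, 1).
Binary case is linear: z₁(K₁−1)(1+ψ(K₂−1)) + z₂(K₂−1)(1+ψ(K₁−1)) = 0
⇒ ψ = [z₁(K₁−1)+z₂(K₂−1)] / [−(K₁−1)(K₂−1)] = 0.4234/0.9198 = 0.460
Compositions from xᵢ = zᵢ/(1+ψ(Kᵢ−1)), yᵢ = Kᵢxᵢ:
  A: x = 0.301, y = 0.742
  B: x = 0.699, y = 0.258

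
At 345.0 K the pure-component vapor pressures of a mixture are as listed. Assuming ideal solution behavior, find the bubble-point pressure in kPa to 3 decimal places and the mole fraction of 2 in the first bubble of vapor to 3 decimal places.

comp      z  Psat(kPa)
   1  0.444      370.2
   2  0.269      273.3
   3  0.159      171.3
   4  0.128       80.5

Pbub = 275.427 kPa, y_2 = 0.267

At the bubble point ψ → 0, so ΣzᵢKᵢ = 1 with Kᵢ = Pᵢˢᵃᵗ/P ⇒ P = ΣzᵢPᵢˢᵃᵗ.
P = 0.444·370.2 + 0.269·273.3 + 0.159·171.3 + 0.128·80.5 = 275.427 kPa
yᵢ = zᵢPᵢˢᵃᵗ/P ⇒ y_2 = 0.269·273.3/275.427 = 0.267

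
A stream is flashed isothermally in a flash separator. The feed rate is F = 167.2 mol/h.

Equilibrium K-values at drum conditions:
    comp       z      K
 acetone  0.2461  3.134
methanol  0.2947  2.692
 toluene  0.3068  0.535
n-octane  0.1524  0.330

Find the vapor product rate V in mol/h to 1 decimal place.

V = 124.8 mol/h

Newton–Raphson from β = 0.68:
  β = 0.6800: g = 0.04993, g' = -0.7417 → β = 0.7473
  β = 0.7473: g = -0.00055, g' = -0.7612 → β = 0.7466
Converged at β = 0.7466.
Then V = β·F = 0.7466·167.2 = 124.8 mol/h and L = F − V = 42.4 mol/h.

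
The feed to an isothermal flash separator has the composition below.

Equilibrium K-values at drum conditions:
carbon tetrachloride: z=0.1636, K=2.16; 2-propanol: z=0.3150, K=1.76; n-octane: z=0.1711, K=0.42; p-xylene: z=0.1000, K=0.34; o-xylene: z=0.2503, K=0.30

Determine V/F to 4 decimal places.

V/F = 0.1480

Rachford–Rice: g(V/F) = Σ zᵢ(Kᵢ−1)/(1+V/F(Kᵢ−1)) = 0.
Feasibility: ΣzᵢKᵢ = 1.0887, Σzᵢ/Kᵢ = 1.7905 — both > 1, two phases present.
Newton–Raphson from V/F = 0.5:
  V/F = 0.5000: g = -0.21424, g' = -0.6852 → V/F = 0.1873
  V/F = 0.1873: g = -0.02284, g' = -0.5796 → V/F = 0.1479
  V/F = 0.1479: g = 0.00004, g' = -0.5824 → V/F = 0.1480
Converged at V/F = 0.1480.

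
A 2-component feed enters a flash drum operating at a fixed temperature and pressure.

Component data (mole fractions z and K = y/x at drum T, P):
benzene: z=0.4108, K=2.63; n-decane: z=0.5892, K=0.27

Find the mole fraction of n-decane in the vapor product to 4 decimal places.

Rachford–Rice: g(V/F) = Σ zᵢ(Kᵢ−1)/(1+V/F(Kᵢ−1)) = 0.
g(0) = ΣzᵢKᵢ − 1 = 0.2395 and g(1) = 1 − Σzᵢ/Kᵢ = -1.3384, so a root lies in (0, 1).
Iterate (Newton) starting at V/F = 0.5:
  V/F = 0.5000: g = -0.30842, g' = -1.1100 → V/F = 0.2221
  V/F = 0.2221: g = -0.02177, g' = -1.0356 → V/F = 0.2011
  V/F = 0.2011: g = 0.00015, g' = -1.0504 → V/F = 0.2013
Converged at V/F = 0.2013.
Compositions from xᵢ = zᵢ/(1+V/F(Kᵢ−1)), yᵢ = Kᵢxᵢ:
  benzene: x = 0.3093, y = 0.8135
  n-decane: x = 0.6907, y = 0.1865

y_n-decane = 0.1865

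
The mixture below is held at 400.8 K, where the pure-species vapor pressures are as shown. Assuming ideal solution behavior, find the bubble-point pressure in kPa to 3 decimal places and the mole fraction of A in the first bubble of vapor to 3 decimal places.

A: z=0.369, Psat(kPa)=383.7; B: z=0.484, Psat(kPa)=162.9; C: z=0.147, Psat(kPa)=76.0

Pbub = 231.601 kPa, y_A = 0.611

At the bubble point ψ → 0, so ΣzᵢKᵢ = 1 with Kᵢ = Pᵢˢᵃᵗ/P ⇒ P = ΣzᵢPᵢˢᵃᵗ.
P = 0.369·383.7 + 0.484·162.9 + 0.147·76.0 = 231.601 kPa
yᵢ = zᵢPᵢˢᵃᵗ/P ⇒ y_A = 0.369·383.7/231.601 = 0.611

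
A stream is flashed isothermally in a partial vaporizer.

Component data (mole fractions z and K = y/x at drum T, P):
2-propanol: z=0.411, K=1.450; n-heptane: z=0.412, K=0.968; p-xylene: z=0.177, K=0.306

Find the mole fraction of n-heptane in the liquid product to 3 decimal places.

x_n-heptane = 0.416

Let ψ = V/F and solve Σ zᵢ(Kᵢ−1)/(1+ψ(Kᵢ−1)) = 0.
Feasibility: ΣzᵢKᵢ = 1.049, Σzᵢ/Kᵢ = 1.287 — both > 1, two phases present.
Newton–Raphson from ψ = 0.5:
  ψ = 0.500: g = -0.0505, g' = -0.256 → ψ = 0.302
  ψ = 0.302: g = -0.0060, g' = -0.201 → ψ = 0.273
  ψ = 0.273: g = -0.0001, g' = -0.196 → ψ = 0.272
Converged at ψ = 0.272.
Compositions from xᵢ = zᵢ/(1+ψ(Kᵢ−1)), yᵢ = Kᵢxᵢ:
  2-propanol: x = 0.366, y = 0.531
  n-heptane: x = 0.416, y = 0.402
  p-xylene: x = 0.218, y = 0.067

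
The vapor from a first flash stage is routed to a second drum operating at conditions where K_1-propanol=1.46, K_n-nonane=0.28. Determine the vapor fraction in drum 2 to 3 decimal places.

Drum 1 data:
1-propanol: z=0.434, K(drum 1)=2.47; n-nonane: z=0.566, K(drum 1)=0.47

V/F (drum 2) = 0.158

Drum 1:
Binary case is linear: z₁(K₁−1)(1+ψ₁(K₂−1)) + z₂(K₂−1)(1+ψ₁(K₁−1)) = 0
⇒ ψ₁ = [z₁(K₁−1)+z₂(K₂−1)] / [−(K₁−1)(K₂−1)] = 0.3380/0.7791 = 0.434
Drum-1 compositions:
  1-propanol: x = 0.265, y = 0.655
  n-nonane: x = 0.735, y = 0.345
Drum-2 feed = drum-1 vapor: z₂ = (0.6545, 0.3455).
Drum 2:
Rachford–Rice: g(ψ₂) = Σ zᵢ(Kᵢ−1)/(1+ψ₂(Kᵢ−1)) = 0.
Check two-phase: ΣzᵢKᵢ = 1.052 > 1 and Σzᵢ/Kᵢ = 1.682 > 1, so g(0) = 0.052 > 0 and g(1) = -0.682 < 0.
Binary case is linear: z₁(K₁−1)(1+ψ₂(K₂−1)) + z₂(K₂−1)(1+ψ₂(K₁−1)) = 0
⇒ ψ₂ = [z₁(K₁−1)+z₂(K₂−1)] / [−(K₁−1)(K₂−1)] = 0.0524/0.3312 = 0.158
  1-propanol: x = 0.610, y = 0.891
  n-nonane: x = 0.390, y = 0.109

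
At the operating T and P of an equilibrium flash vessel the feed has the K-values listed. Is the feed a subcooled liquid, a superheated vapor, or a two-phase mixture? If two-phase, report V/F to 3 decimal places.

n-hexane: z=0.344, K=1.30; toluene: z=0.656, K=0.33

subcooled liquid

ΣzᵢKᵢ = 0.664; Σzᵢ/Kᵢ = 2.252.
Since ΣzᵢKᵢ < 1 the mixture is below its bubble point — single liquid phase.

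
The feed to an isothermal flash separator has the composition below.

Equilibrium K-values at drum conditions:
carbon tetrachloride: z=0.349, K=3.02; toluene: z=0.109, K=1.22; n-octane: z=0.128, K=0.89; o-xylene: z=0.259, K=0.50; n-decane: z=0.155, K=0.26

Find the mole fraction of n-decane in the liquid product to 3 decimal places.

Rachford–Rice: g(V/F) = Σ zᵢ(Kᵢ−1)/(1+V/F(Kᵢ−1)) = 0.
Check two-phase: ΣzᵢKᵢ = 1.471 > 1 and Σzᵢ/Kᵢ = 1.463 > 1, so g(0) = 0.471 > 0 and g(1) = -0.463 < 0.
Iterate (Newton) starting at V/F = 0.68:
  V/F = 0.680: g = -0.1244, g' = -0.751 → V/F = 0.514
  V/F = 0.514: g = -0.0071, g' = -0.687 → V/F = 0.504
Converged at V/F = 0.504.
Compositions from xᵢ = zᵢ/(1+V/F(Kᵢ−1)), yᵢ = Kᵢxᵢ:
  carbon tetrachloride: x = 0.173, y = 0.522
  toluene: x = 0.098, y = 0.120
  n-octane: x = 0.136, y = 0.121
  o-xylene: x = 0.346, y = 0.173
  n-decane: x = 0.247, y = 0.064

x_n-decane = 0.247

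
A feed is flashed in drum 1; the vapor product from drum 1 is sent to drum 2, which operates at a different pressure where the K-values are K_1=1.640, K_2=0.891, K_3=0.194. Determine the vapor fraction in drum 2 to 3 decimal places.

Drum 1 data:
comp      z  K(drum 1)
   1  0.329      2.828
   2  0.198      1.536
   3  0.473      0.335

Drum 1:
Let ψ₁ = V/F and solve Σ zᵢ(Kᵢ−1)/(1+ψ₁(Kᵢ−1)) = 0.
Check two-phase: ΣzᵢKᵢ = 1.393 > 1 and Σzᵢ/Kᵢ = 1.657 > 1, so g(0) = 0.393 > 0 and g(1) = -0.657 < 0.
Iterate (Newton) starting at ψ₁ = 0.6:
  ψ₁ = 0.600: g = -0.1562, g' = -0.862 → ψ₁ = 0.419
  ψ₁ = 0.419: g = -0.0086, g' = -0.792 → ψ₁ = 0.408
Converged at ψ₁ = 0.408.
Drum-1 compositions:
  1: x = 0.188, y = 0.533
  2: x = 0.162, y = 0.250
  3: x = 0.649, y = 0.217
Drum-2 feed = drum-1 vapor: z₂ = (0.5330, 0.2496, 0.2174).
Drum 2:
Iterate (Newton) starting at ψ₂ = 0.55:
  ψ₂ = 0.550: g = -0.0914, g' = -0.579 → ψ₂ = 0.392
  ψ₂ = 0.392: g = -0.0119, g' = -0.445 → ψ₂ = 0.365
Converged at ψ₂ = 0.365.
  1: x = 0.432, y = 0.709
  2: x = 0.260, y = 0.232
  3: x = 0.308, y = 0.060

V/F (drum 2) = 0.365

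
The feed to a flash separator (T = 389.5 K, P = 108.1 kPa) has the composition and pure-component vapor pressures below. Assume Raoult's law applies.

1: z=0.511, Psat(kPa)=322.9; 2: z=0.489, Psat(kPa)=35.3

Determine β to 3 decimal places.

Raoult's law: Kᵢ = Pᵢˢᵃᵗ/P = Pᵢˢᵃᵗ/108.1.
  K_1 = 322.9/108.1 = 2.98705, K_2 = 35.3/108.1 = 0.32655
Rachford–Rice: g(β) = Σ zᵢ(Kᵢ−1)/(1+β(Kᵢ−1)) = 0.
g(0) = ΣzᵢKᵢ − 1 = 0.686 and g(1) = 1 − Σzᵢ/Kᵢ = -0.669, so a root lies in (0, 1).
Newton iteration, β⁰ = 0.54:
  β = 0.540: g = -0.0277, g' = -1.017 → β = 0.513
Converged at β = 0.513.

β = 0.513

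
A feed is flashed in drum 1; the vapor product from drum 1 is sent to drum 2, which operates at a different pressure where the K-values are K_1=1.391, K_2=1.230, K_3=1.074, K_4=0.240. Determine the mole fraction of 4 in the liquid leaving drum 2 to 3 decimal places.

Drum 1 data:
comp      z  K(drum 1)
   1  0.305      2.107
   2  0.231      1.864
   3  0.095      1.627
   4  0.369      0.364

Drum 1:
Let ψ₁ = V/F and solve Σ zᵢ(Kᵢ−1)/(1+ψ₁(Kᵢ−1)) = 0.
Check two-phase: ΣzᵢKᵢ = 1.362 > 1 and Σzᵢ/Kᵢ = 1.341 > 1, so g(0) = 0.362 > 0 and g(1) = -0.341 < 0.
Newton–Raphson from ψ₁ = 0.41:
  ψ₁ = 0.410: g = 0.1095, g' = -0.568 → ψ₁ = 0.603
  ψ₁ = 0.603: g = -0.0037, g' = -0.621 → ψ₁ = 0.597
Converged at ψ₁ = 0.597.
Drum-1 compositions:
  1: x = 0.184, y = 0.387
  2: x = 0.152, y = 0.284
  3: x = 0.069, y = 0.112
  4: x = 0.595, y = 0.217
Drum-2 feed = drum-1 vapor: z₂ = (0.3869, 0.2841, 0.1125, 0.2165).
Drum 2:
Let ψ₂ = V/F and solve Σ zᵢ(Kᵢ−1)/(1+ψ₂(Kᵢ−1)) = 0.
Check two-phase: ΣzᵢKᵢ = 1.060 > 1 and Σzᵢ/Kᵢ = 1.516 > 1, so g(0) = 0.060 > 0 and g(1) = -0.516 < 0.
Newton iteration, ψ₂⁰ = 0.42:
  ψ₂ = 0.420: g = -0.0441, g' = -0.327 → ψ₂ = 0.285
  ψ₂ = 0.285: g = -0.0044, g' = -0.265 → ψ₂ = 0.268
Converged at ψ₂ = 0.268.
  1: x = 0.350, y = 0.487
  2: x = 0.268, y = 0.329
  3: x = 0.110, y = 0.118
  4: x = 0.272, y = 0.065

x_4 (drum 2) = 0.272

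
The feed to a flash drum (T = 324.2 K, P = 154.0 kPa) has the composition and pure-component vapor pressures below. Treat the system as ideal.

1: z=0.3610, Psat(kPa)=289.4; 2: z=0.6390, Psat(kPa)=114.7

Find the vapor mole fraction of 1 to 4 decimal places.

y_1 = 0.4227

Raoult's law: Kᵢ = Pᵢˢᵃᵗ/P = Pᵢˢᵃᵗ/154.0.
  K_1 = 289.4/154.0 = 1.879221, K_2 = 114.7/154.0 = 0.744805
Binary case is linear: z₁(K₁−1)(1+ψ(K₂−1)) + z₂(K₂−1)(1+ψ(K₁−1)) = 0
⇒ ψ = [z₁(K₁−1)+z₂(K₂−1)] / [−(K₁−1)(K₂−1)] = 0.15433/0.22437 = 0.6878
Compositions from xᵢ = zᵢ/(1+ψ(Kᵢ−1)), yᵢ = Kᵢxᵢ:
  1: x = 0.2250, y = 0.4227
  2: x = 0.7750, y = 0.5773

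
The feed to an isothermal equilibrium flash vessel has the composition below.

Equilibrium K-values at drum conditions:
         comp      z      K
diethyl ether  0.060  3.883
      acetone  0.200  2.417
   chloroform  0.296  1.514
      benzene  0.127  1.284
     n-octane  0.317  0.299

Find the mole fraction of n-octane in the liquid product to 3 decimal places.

x_n-octane = 0.529

Newton–Raphson from β = 0.5:
  β = 0.500: g = 0.0472, g' = -0.648 → β = 0.573
  β = 0.573: g = -0.0011, g' = -0.683 → β = 0.571
Converged at β = 0.571.
Compositions from xᵢ = zᵢ/(1+β(Kᵢ−1)), yᵢ = Kᵢxᵢ:
  diethyl ether: x = 0.023, y = 0.088
  acetone: x = 0.111, y = 0.267
  chloroform: x = 0.229, y = 0.346
  benzene: x = 0.109, y = 0.140
  n-octane: x = 0.529, y = 0.158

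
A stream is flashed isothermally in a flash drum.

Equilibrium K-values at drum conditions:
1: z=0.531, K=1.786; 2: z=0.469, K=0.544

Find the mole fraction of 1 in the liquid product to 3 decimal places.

x_1 = 0.367

Rachford–Rice: g(V/F) = Σ zᵢ(Kᵢ−1)/(1+V/F(Kᵢ−1)) = 0.
Check two-phase: ΣzᵢKᵢ = 1.204 > 1 and Σzᵢ/Kᵢ = 1.159 > 1, so g(0) = 0.204 > 0 and g(1) = -0.159 < 0.
Binary case is linear: z₁(K₁−1)(1+V/F(K₂−1)) + z₂(K₂−1)(1+V/F(K₁−1)) = 0
⇒ V/F = [z₁(K₁−1)+z₂(K₂−1)] / [−(K₁−1)(K₂−1)] = 0.2035/0.3584 = 0.568
Compositions from xᵢ = zᵢ/(1+V/F(Kᵢ−1)), yᵢ = Kᵢxᵢ:
  1: x = 0.367, y = 0.656
  2: x = 0.633, y = 0.344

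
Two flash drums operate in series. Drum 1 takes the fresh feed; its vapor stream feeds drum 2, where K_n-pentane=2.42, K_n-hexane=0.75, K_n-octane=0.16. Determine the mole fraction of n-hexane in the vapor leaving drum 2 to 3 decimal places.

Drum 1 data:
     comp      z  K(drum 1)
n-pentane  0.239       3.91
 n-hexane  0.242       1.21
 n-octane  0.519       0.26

Drum 1:
Rachford–Rice: g(ψ₁) = Σ zᵢ(Kᵢ−1)/(1+ψ₁(Kᵢ−1)) = 0.
g(0) = ΣzᵢKᵢ − 1 = 0.362 and g(1) = 1 − Σzᵢ/Kᵢ = -1.257, so a root lies in (0, 1).
Newton iteration, ψ₁⁰ = 0.5:
  ψ₁ = 0.500: g = -0.2803, g' = -1.061 → ψ₁ = 0.236
  ψ₁ = 0.236: g = -0.0042, g' = -1.139 → ψ₁ = 0.232
Converged at ψ₁ = 0.232.
Drum-1 compositions:
  n-pentane: x = 0.143, y = 0.558
  n-hexane: x = 0.231, y = 0.279
  n-octane: x = 0.627, y = 0.163
Drum-2 feed = drum-1 vapor: z₂ = (0.5579, 0.2792, 0.1629).
Drum 2:
Let ψ₂ = V/F and solve Σ zᵢ(Kᵢ−1)/(1+ψ₂(Kᵢ−1)) = 0.
g(0) = ΣzᵢKᵢ − 1 = 0.586 and g(1) = 1 − Σzᵢ/Kᵢ = -0.621, so a root lies in (0, 1).
Iterate (Newton) starting at ψ₂ = 0.32:
  ψ₂ = 0.320: g = 0.2817, g' = -0.767 → ψ₂ = 0.687
  ψ₂ = 0.687: g = -0.0069, g' = -0.956 → ψ₂ = 0.680
Converged at ψ₂ = 0.680.
  n-pentane: x = 0.284, y = 0.687
  n-hexane: x = 0.336, y = 0.252
  n-octane: x = 0.380, y = 0.061

y_n-hexane (drum 2) = 0.252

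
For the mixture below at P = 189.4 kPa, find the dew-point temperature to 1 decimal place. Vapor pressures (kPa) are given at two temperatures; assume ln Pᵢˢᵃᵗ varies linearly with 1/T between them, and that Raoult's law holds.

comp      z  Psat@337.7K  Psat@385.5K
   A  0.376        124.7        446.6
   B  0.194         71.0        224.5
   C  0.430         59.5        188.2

T = 373.0 K

Dew-point temperature: Σzᵢ·P/Pᵢˢᵃᵗ(T) = 1. Interpolate ln Pᵢˢᵃᵗ = aᵢ + bᵢ/T.
  T = 337.7 K: ΣzᵢP/Pᵢˢᵃᵗ = 2.4574
  T = 385.5 K: ΣzᵢP/Pᵢˢᵃᵗ = 0.7559
  T = 361.6 K: ΣzᵢP/Pᵢˢᵃᵗ = 1.3104
  T = 373.6 K: ΣzᵢP/Pᵢˢᵃᵗ = 0.9853
  T = 367.6 K: ΣzᵢP/Pᵢˢᵃᵗ = 1.1336
  T = 370.6 K: ΣzᵢP/Pᵢˢᵃᵗ = 1.0562
  T = 372.1 K: ΣzᵢP/Pᵢˢᵃᵗ = 1.0200
Interpolating between 372.1 K and 373.6 K gives T ≈ 373.0 K.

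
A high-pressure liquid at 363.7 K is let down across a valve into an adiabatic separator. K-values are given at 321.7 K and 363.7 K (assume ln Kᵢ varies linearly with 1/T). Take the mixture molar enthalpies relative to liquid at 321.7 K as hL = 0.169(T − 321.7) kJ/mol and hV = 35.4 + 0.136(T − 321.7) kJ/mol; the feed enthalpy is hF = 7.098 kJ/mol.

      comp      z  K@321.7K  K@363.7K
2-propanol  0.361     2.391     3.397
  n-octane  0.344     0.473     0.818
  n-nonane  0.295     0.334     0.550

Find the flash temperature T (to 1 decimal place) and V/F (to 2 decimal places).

Adiabatic flash: solve Rachford–Rice at each trial T, then check hF = ψ·hV(T) + (1−ψ)·hL(T).
  T = 321.7 K: K = (2.391, 0.473, 0.334), RR gives ψ = 0.150, H_out = 5.326 kJ/mol
  T = 363.7 K: K = (3.397, 0.818, 0.550), RR gives ψ = 0.840, H_out = 35.654 kJ/mol
  T = 342.7 K: K = (2.881, 0.633, 0.435), RR gives ψ = 0.438, H_out = 18.765 kJ/mol
  T = 332.2 K: K = (2.632, 0.550, 0.383), RR gives ψ = 0.290, H_out = 11.936 kJ/mol
  T = 326.9 K: K = (2.510, 0.510, 0.358), RR gives ψ = 0.219, H_out = 8.607 kJ/mol
  T = 324.3 K: K = (2.450, 0.491, 0.346), RR gives ψ = 0.185, H_out = 6.973 kJ/mol
  T = 325.6 K: K = (2.480, 0.501, 0.352), RR gives ψ = 0.202, H_out = 7.791 kJ/mol
Linear interpolation between T = 324.3 (H_out = 6.973) and T = 325.6 (H_out = 7.791) on hF = 7.098 gives T ≈ 324.5 K, at which ψ = 0.19.

T = 324.5 K, V/F = 0.19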